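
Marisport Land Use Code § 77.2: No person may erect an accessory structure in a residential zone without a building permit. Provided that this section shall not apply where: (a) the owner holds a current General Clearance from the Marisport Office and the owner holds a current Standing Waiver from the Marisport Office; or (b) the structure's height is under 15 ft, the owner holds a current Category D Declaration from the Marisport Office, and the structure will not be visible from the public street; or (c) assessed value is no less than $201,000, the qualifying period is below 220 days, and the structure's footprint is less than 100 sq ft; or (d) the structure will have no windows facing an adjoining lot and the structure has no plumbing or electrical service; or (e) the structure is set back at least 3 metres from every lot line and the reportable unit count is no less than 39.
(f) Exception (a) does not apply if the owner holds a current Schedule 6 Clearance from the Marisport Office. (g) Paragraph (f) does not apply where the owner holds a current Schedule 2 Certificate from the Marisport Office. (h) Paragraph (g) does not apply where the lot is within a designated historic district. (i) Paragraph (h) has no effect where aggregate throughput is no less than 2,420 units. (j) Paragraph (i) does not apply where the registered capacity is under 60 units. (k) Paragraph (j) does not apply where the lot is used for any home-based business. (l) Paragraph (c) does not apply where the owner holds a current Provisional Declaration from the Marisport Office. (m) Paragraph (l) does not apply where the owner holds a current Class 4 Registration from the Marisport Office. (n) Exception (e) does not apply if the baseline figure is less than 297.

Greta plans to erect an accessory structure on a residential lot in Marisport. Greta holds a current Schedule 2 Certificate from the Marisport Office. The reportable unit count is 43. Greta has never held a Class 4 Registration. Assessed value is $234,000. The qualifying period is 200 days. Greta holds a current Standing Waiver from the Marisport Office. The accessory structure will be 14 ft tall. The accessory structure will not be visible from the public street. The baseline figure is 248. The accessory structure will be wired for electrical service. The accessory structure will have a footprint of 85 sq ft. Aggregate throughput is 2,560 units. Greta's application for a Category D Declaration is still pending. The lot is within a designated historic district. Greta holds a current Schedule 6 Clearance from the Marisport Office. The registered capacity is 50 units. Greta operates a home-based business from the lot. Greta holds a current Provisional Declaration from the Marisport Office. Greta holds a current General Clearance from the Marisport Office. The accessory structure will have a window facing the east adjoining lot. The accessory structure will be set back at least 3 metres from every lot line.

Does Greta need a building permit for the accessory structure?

No — exception (a) applies; Greta does not need a building permit.

Exception (a) is satisfied on its face — a current General Clearance is held; a current Standing Waiver is held. As to paragraphs (f)–(k): (f) operates (a current Schedule 6 Clearance is held), but is itself disapplied by (g): (g) is triggered — a current Schedule 2 Certificate is held. (h) would limit (g) — the lot is in a historic district — but (i) sets (h) aside: (i) applies — aggregate throughput is 2,560 units, meeting the 2,420 units threshold. (j) would limit (i) — the registered capacity is 50 units, under the 60 units limit — but (k) sets (j) aside: (k) is engaged — a home-based business operates on the lot. So (a) applies.
Exception (b) requires that the owner holds a current Category D Declaration from the Marisport Office; but there is no Category D Declaration in force, so (b) is unavailable.
Exception (c) is satisfied on its face — assessed value is $234,000, meeting the $201,000 threshold; the qualifying period is 200 days, below the 220 days limit; the structure's footprint is 85 sq ft, less than the 100 sq ft limit. But: (l) operates — a current Provisional Declaration is held. (m) is not triggered (no current Class 4 Registration is held), so (l) stands. So (c) is unavailable.
Exception (d) fails — a window faces an adjoining lot.
Exception (e) is satisfied on its face — the setback is at least 3 m on every side; the reportable unit count is 43, meeting the 39 threshold. But: (n) operates against (e): the baseline figure is 248, less than the 297 limit. (e) is therefore removed.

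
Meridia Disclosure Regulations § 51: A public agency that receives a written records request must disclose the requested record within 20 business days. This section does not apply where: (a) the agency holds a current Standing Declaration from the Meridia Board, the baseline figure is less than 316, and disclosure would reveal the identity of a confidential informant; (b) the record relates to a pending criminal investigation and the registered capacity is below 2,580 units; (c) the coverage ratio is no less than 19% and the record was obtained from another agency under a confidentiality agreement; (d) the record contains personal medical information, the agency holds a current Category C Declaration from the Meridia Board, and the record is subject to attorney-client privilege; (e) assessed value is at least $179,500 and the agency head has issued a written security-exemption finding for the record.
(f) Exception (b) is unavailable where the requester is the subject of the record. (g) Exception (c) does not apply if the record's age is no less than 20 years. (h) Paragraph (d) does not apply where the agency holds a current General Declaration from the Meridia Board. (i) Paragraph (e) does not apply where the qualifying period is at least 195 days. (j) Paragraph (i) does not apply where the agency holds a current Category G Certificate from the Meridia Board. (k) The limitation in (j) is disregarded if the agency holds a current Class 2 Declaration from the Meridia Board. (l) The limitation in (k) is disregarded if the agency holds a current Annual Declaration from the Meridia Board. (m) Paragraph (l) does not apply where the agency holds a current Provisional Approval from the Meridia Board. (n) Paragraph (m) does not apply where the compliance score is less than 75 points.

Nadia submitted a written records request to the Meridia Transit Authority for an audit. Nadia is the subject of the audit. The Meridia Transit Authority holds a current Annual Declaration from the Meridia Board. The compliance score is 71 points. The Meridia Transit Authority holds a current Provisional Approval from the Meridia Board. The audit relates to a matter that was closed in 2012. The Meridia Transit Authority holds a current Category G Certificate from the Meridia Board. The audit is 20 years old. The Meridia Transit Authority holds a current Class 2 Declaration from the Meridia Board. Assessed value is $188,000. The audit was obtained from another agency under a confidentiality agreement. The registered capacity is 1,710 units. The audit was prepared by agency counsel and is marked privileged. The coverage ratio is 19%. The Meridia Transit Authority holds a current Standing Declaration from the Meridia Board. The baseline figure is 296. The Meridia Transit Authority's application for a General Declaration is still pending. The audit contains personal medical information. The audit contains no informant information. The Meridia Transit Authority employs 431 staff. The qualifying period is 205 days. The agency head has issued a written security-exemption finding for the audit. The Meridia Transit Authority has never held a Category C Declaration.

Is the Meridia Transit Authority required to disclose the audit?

Exception (a) requires that disclosure would reveal the identity of a confidential informant; but the audit contains no informant information, so (a) is unavailable.
Exception (b) requires that the record relates to a pending criminal investigation; but the audit relates to a closed matter, so (b) is unavailable.
Exception (c): the coverage ratio is 19%, meeting the 19% threshold; the audit was obtained under a confidentiality agreement — every condition holds. But: (g) operates against (c): the record's age is 20 years, meeting the 20 years threshold. Exception (c) does not apply.
Exception (d) does not apply: the Category C Declaration is not current.
Exception (e)'s conditions are all satisfied: assessed value is $188,000, meeting the $179,500 threshold; a written security-exemption finding has been issued. Considering the limiting provisions: (i) operates (the qualifying period is 205 days, meeting the 195 days threshold), but yields to (j): (j) operates against (i): a current Category G Certificate is held. (k) operates (a current Class 2 Declaration is held), but is displaced by (l): (l) operates against (k): a current Annual Declaration is held. (m) would limit (l) — a current Provisional Approval is held — but (n) sets (m) aside: (n) is engaged — the compliance score is 71 points, less than the 75 points limit. Exception (e) stands.

No — exception (e) applies; the Meridia Transit Authority is not required to disclose the audit.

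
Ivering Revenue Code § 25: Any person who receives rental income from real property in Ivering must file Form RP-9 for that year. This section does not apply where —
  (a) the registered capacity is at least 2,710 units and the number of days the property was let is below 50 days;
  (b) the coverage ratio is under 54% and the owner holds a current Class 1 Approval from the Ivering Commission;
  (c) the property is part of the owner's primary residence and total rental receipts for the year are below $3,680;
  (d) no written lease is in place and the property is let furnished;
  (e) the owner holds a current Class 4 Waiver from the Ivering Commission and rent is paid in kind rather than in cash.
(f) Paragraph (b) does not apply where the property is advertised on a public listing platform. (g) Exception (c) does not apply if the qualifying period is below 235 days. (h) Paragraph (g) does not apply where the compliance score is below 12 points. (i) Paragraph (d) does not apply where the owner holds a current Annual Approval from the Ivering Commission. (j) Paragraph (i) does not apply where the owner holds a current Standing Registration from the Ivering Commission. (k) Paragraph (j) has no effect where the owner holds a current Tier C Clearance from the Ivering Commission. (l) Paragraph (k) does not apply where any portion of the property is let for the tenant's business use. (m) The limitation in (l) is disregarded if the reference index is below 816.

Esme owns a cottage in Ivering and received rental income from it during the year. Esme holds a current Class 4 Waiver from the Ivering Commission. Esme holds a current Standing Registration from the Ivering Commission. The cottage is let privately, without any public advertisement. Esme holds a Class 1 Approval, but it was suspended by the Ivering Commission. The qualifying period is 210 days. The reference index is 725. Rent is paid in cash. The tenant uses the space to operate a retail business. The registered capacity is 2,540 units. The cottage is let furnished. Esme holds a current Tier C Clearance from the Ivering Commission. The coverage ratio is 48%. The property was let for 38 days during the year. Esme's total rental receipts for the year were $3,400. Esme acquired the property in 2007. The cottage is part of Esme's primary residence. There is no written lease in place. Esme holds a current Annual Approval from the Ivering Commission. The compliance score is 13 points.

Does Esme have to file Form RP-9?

Yes — Esme must file Form RP-9.

Exception (a) requires that the registered capacity is at least 2,710 units; but the registered capacity is 2,540 units, short of 2,710 units, so (a) is unavailable.
Exception (b) does not apply: the Class 1 Approval is not current.
All of (c)'s requirements are met (the cottage is part of the primary residence; total rental receipts for the year are $3,400, below the $3,680 limit). Turning to paragraphs (g)–(h): (g) is triggered — the qualifying period is 210 days, below the 235 days limit. (h) is not triggered (the compliance score is 13 points, not below 12 points), so (g) stands. Exception (c) does not apply.
Exception (d)'s conditions are all satisfied: there is no written lease; the property is let furnished. But applying paragraphs (i)–(m): (i) is engaged — a current Annual Approval is held. (j) is engaged (a current Standing Registration is held), but yields to (k): (k) operates — a current Tier C Clearance is held. (l) would limit (k) — the space is let for business use — but (m) sets (l) aside: (m) operates — the reference index is 725, below the 816 limit. (d) is therefore removed.
Exception (e) requires that rent is paid in kind rather than in cash; but rent is paid in cash, so (e) is unavailable.
None of the exceptions is available; § 25 applies in full.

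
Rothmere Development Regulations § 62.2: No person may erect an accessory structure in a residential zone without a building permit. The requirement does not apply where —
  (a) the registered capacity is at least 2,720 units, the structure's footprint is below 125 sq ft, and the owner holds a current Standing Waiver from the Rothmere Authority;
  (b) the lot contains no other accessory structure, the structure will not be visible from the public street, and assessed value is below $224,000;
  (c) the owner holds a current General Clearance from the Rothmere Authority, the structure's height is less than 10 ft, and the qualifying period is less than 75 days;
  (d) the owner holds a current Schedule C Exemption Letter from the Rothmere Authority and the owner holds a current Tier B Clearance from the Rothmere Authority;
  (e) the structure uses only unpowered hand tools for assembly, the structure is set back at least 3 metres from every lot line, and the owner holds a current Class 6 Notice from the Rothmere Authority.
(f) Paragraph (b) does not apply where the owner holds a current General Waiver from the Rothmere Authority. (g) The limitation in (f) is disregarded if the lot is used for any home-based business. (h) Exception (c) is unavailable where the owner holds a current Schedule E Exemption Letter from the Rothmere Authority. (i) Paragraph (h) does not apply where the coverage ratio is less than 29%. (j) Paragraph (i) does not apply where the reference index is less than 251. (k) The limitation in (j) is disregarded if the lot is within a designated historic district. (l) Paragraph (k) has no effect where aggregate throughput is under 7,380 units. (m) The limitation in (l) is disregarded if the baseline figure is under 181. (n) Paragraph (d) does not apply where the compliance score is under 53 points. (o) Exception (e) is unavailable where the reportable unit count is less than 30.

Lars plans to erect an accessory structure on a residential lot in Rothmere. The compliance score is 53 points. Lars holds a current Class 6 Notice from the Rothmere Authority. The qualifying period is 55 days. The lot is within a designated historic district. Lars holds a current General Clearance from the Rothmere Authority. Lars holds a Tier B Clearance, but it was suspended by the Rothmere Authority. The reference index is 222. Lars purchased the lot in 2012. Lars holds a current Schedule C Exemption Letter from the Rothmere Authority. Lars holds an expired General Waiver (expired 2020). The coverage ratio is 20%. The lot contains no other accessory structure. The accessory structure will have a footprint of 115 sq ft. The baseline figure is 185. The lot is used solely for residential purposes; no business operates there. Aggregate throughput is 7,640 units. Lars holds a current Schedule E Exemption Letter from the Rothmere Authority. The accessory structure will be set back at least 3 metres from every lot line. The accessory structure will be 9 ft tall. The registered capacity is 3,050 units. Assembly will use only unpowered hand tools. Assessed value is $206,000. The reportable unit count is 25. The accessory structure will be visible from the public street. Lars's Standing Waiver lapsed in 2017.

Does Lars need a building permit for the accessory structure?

Exception (a) does not apply: no current Standing Waiver is held.
Exception (b) requires that the structure will not be visible from the public street; but the structure will be visible from the street, so (b) is unavailable.
Exception (c)'s conditions are all satisfied: a current General Clearance is held; the structure's height is 9 ft, less than the 10 ft limit; the qualifying period is 55 days, less than the 75 days limit. As to paragraphs (h)–(m): (h) is triggered (a current Schedule E Exemption Letter is held), but is set aside by (i): (i) operates against (h): the coverage ratio is 20%, less than the 29% limit. (j) would limit (i) — the reference index is 222, less than the 251 limit — but (k) sets (j) aside: (k) operates against (j): the lot is in a historic district. (l), which would lift (k), is not engaged — aggregate throughput is 7,640 units, not under 7,380 units. Exception (c) stands.
Exception (d) does not apply: the Tier B Clearance is not current.
Exception (e)'s conditions are all satisfied: assembly uses only hand tools; the setback is at least 3 m on every side; a current Class 6 Notice is held. However, paragraph (o) must be considered: (o) operates against (e): the reportable unit count is 25, less than the 30 limit. So (e) is unavailable.

No — exception (c) applies; Lars does not need a building permit.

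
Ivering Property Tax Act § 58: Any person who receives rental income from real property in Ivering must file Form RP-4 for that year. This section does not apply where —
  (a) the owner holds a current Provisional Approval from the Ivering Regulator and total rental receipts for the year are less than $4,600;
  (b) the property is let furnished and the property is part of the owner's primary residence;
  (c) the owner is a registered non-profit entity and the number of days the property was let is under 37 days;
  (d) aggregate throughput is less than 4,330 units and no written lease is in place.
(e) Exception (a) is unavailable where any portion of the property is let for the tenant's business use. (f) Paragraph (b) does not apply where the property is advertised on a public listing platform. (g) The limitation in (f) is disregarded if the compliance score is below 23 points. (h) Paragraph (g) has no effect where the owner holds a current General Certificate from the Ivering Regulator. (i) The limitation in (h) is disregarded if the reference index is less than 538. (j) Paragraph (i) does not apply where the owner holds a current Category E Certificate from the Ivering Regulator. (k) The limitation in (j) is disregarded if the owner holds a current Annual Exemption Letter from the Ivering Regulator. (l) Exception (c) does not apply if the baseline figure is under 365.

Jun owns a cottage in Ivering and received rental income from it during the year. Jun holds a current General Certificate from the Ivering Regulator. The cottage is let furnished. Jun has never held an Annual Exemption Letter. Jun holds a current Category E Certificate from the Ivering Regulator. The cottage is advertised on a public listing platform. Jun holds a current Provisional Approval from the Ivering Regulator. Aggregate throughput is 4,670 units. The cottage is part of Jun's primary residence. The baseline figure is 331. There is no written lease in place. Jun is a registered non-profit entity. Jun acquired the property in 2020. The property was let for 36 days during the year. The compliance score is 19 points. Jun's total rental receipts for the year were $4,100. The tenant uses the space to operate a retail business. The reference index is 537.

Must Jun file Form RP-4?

Exception (a)'s conditions are all satisfied: a current Provisional Approval is held; total rental receipts for the year are $4,100, less than the $4,600 limit. But: (e) applies — the space is let for business use. Exception (a) does not apply.
Exception (b): the property is let furnished; the cottage is part of the primary residence — every condition holds. However, paragraphs (f)–(k) must be considered: (f) operates against (b): the property is publicly advertised. (g) applies (the compliance score is 19 points, below the 23 points limit), but is displaced by (h): (h) is engaged — a current General Certificate is held. (i) would limit (h) — the reference index is 537, less than the 538 limit — but (j) sets (i) aside: (j) applies — a current Category E Certificate is held. (k), which would lift (j), is not triggered — the Annual Exemption Letter is not current. So (b) is unavailable.
All of (c)'s requirements are met (Jun is a registered non-profit; the number of days the property was let is 36 days, under the 37 days limit). But: (l) operates against (c): the baseline figure is 331, under the 365 limit. Exception (c) does not apply.
Exception (d) does not apply: aggregate throughput is 4,670 units, not less than 4,330 units.
No exception displaces § 58.

Yes — Jun must file Form RP-4.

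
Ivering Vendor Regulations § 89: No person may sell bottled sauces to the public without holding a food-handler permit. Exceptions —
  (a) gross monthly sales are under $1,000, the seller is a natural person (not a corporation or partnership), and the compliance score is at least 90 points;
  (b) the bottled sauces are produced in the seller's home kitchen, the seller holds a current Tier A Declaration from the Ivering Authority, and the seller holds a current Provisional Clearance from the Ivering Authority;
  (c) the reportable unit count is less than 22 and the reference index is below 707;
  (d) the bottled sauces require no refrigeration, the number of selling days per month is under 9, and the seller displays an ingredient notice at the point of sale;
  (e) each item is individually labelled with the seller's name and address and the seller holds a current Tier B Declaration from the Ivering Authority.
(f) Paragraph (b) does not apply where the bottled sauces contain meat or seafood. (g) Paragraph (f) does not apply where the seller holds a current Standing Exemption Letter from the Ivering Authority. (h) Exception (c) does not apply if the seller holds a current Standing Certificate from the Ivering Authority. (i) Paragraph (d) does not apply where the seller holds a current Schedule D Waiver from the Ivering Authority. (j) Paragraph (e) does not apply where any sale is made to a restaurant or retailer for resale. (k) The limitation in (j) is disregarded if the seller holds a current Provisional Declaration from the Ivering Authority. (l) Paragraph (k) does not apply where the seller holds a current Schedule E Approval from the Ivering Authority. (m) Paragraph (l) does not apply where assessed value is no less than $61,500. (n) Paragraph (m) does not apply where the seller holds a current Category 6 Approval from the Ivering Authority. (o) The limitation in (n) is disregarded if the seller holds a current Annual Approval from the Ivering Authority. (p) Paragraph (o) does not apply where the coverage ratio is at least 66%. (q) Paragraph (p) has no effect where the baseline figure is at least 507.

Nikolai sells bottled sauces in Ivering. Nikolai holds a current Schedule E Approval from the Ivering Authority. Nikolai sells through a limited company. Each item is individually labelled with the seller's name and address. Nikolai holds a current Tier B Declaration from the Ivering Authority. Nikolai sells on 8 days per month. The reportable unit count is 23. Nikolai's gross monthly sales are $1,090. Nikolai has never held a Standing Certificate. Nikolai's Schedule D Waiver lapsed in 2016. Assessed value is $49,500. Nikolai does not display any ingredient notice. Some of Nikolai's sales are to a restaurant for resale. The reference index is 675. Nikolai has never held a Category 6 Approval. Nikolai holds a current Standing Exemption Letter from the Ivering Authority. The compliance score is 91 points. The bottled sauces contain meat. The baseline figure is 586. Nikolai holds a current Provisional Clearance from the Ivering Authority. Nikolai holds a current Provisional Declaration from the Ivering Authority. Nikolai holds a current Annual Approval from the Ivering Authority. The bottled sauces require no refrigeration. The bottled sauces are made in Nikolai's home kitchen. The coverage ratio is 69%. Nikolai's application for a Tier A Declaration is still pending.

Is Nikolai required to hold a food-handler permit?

Exception (a) does not apply: gross monthly sales are $1,090, not under $1,000.
Exception (b) requires that the seller holds a current Tier A Declaration from the Ivering Authority; but the Tier A Declaration is not current, so (b) is unavailable.
Exception (c) fails — the reportable unit count is 23, not less than 22.
Exception (d) requires that the seller displays an ingredient notice at the point of sale; but no ingredient notice is displayed, so (d) is unavailable.
Exception (e): items are individually labelled; a current Tier B Declaration is held — every condition holds. But: (j) operates against (e): some sales are to a restaurant for resale. (k) would limit (j) — a current Provisional Declaration is held — but (l) sets (k) aside: (l) is triggered — a current Schedule E Approval is held. (m) does not operate here (assessed value is $49,500, short of $61,500), so (l) stands. (e) is therefore removed.
No exception displaces § 89.

Yes — Nikolai must hold a food-handler permit.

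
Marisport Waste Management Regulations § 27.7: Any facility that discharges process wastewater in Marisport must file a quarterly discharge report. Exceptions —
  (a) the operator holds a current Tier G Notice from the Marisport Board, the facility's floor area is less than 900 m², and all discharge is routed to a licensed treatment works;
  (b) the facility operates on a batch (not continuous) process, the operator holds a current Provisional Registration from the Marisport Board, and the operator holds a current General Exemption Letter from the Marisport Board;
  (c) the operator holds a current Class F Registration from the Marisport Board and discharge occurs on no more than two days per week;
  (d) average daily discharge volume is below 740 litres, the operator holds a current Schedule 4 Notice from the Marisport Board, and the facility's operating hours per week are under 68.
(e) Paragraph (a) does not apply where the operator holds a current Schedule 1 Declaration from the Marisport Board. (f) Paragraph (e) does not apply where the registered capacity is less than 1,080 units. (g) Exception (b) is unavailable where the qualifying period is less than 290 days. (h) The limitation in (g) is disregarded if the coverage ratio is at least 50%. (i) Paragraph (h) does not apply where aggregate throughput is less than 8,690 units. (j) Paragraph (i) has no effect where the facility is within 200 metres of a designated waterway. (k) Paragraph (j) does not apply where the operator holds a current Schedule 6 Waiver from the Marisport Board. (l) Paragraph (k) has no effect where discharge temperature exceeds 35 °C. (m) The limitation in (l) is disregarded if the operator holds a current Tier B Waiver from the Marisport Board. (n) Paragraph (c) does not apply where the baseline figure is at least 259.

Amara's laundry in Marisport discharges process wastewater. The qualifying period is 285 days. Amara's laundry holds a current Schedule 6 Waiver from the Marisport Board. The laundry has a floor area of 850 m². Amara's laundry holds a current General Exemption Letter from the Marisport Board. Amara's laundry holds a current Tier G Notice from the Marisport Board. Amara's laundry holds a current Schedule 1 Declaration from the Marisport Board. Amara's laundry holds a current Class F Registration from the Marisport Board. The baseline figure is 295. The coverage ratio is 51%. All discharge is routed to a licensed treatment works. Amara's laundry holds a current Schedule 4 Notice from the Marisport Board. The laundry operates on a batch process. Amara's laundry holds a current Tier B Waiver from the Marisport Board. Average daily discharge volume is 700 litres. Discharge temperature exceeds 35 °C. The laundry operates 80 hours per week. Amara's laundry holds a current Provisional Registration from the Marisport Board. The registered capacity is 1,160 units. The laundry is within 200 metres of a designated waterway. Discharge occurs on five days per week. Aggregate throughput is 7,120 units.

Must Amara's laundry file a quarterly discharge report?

Exception (a): a current Tier G Notice is held; the facility's floor area is 850 m², less than the 900 m² limit; discharge is routed to a licensed treatment works — every condition holds. However, paragraphs (e)–(f) must be considered: (e) is triggered — a current Schedule 1 Declaration is held. (f), which would lift (e), is inapplicable — the registered capacity is 1,160 units, not less than 1,080 units. Exception (a) does not apply.
All of (b)'s requirements are met (the facility operates on a batch process; a current Provisional Registration is held; a current General Exemption Letter is held). However, paragraphs (g)–(m) must be considered: (g) operates — the qualifying period is 285 days, less than the 290 days limit. (h) would limit (g) — the coverage ratio is 51%, meeting the 50% threshold — but (i) sets (h) aside: (i) applies — aggregate throughput is 7,120 units, less than the 8,690 units limit. (j) would limit (i) — the laundry is within 200 m of a designated waterway — but (k) sets (j) aside: (k) applies — a current Schedule 6 Waiver is held. (l) would limit (k) — discharge temperature exceeds 35 °C — but (m) sets (l) aside: (m) operates against (l): a current Tier B Waiver is held. Exception (b) does not apply.
Exception (c) requires that discharge occurs on no more than two days per week; but discharge occurs on five days per week, so (c) is unavailable.
Exception (d) requires that the facility's operating hours per week are under 68; but the facility's operating hours per week are 80, not under 68, so (d) is unavailable.
No exception applies. The general rule governs.

Yes — Amara's laundry must file a quarterly discharge report.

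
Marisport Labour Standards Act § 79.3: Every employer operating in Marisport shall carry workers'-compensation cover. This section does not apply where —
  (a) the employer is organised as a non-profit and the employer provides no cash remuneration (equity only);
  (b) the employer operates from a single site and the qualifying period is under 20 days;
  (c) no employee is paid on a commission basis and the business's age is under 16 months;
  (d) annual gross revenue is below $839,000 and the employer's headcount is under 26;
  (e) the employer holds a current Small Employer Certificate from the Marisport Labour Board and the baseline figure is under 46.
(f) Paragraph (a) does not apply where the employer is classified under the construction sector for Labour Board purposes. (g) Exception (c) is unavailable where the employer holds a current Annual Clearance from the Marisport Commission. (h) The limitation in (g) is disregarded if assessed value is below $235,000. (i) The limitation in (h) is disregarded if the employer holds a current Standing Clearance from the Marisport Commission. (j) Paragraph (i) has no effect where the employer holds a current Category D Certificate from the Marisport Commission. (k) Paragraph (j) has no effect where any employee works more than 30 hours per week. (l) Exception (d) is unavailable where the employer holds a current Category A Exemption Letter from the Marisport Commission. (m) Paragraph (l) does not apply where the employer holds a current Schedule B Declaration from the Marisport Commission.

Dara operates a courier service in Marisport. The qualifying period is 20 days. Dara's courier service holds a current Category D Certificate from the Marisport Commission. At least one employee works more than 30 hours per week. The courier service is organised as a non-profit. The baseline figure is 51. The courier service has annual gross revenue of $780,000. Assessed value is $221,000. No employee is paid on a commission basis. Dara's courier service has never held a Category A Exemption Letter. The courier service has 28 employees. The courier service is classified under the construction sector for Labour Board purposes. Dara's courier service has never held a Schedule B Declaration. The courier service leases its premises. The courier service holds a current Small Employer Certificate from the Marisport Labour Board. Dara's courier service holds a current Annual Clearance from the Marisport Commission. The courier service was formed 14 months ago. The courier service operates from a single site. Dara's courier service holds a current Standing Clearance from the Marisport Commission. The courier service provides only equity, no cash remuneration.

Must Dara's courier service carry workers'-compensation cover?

Exception (a)'s conditions are all satisfied: the employer is a non-profit; remuneration is equity-only. However, paragraph (f) must be considered: (f) operates against (a): the courier service is classified under the construction sector. So (a) is unavailable.
Exception (b) fails — the qualifying period is 20 days, not under 20 days.
Exception (c): no employee is paid on commission; the business's age is 14 months, under the 16 months limit — every condition holds. Turning to paragraphs (g)–(k): (g) operates against (c): a current Annual Clearance is held. (h) would limit (g) — assessed value is $221,000, below the $235,000 limit — but (i) sets (h) aside: (i) operates against (h): a current Standing Clearance is held. (j) is triggered (a current Category D Certificate is held), but is displaced by (k): (k) operates against (j): at least one employee exceeds 30 hours/week. Exception (c) does not apply.
Exception (d) does not apply: the employer's headcount is 28, not under 26.
Exception (e) requires that the baseline figure is under 46; but the baseline figure is 51, not under 46, so (e) is unavailable.
No exception applies. The general rule governs.

Yes — Dara's courier service must carry workers'-compensation cover.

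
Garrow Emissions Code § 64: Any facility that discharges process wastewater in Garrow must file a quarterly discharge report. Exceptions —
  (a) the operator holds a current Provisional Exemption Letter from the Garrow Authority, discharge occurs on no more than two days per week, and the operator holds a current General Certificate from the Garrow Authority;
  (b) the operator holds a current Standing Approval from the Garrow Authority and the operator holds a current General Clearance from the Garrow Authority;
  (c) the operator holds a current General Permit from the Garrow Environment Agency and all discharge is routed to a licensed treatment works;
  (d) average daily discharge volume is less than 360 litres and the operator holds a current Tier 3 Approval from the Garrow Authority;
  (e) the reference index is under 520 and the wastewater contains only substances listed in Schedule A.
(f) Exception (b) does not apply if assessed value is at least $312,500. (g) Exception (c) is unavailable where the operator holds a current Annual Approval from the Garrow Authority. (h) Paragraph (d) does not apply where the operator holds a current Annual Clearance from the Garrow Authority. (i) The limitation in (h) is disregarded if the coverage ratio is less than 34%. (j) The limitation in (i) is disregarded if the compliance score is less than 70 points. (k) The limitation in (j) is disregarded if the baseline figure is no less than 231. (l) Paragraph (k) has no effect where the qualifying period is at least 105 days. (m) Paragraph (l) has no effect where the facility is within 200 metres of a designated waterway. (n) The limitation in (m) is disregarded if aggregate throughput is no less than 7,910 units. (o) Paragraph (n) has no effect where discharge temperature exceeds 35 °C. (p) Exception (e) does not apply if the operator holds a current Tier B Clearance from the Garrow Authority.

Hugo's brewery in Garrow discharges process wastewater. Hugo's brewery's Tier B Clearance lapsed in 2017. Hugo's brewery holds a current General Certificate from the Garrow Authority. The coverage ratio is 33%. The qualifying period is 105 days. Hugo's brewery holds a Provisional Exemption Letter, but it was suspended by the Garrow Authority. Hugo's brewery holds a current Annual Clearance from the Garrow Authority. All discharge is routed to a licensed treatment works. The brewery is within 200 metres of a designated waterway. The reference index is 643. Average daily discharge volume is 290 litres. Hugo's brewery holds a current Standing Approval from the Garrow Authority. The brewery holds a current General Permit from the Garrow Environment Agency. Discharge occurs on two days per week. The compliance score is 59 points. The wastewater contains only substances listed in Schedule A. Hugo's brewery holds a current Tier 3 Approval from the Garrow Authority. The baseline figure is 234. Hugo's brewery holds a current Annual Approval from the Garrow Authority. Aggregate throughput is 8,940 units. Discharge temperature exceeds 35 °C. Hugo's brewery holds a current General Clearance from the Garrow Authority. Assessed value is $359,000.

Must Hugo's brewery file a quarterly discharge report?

No — exception (d) applies; Hugo's brewery is not required to file a quarterly discharge report.

Exception (a) does not apply: no current Provisional Exemption Letter is held.
Exception (b)'s conditions are all satisfied: a current Standing Approval is held; a current General Clearance is held. However, paragraph (f) must be considered: (f) operates against (b): assessed value is $359,000, meeting the $312,500 threshold. Exception (b) does not apply.
Exception (c) is satisfied on its face — a current General Permit is held; discharge is routed to a licensed treatment works. Turning to paragraph (g): (g) applies — a current Annual Approval is held. Exception (c) does not apply.
Exception (d)'s conditions are all satisfied: average daily discharge volume is 290 litres, less than the 360 litres limit; a current Tier 3 Approval is held. Under paragraphs (h)–(o): (h) operates (a current Annual Clearance is held), but is itself disapplied by (i): (i) operates against (h): the coverage ratio is 33%, less than the 34% limit. (j) is engaged (the compliance score is 59 points, less than the 70 points limit), but is itself disapplied by (k): (k) operates against (j): the baseline figure is 234, meeting the 231 threshold. (l) applies (the qualifying period is 105 days, meeting the 105 days threshold), but is overridden by (m): (m) is engaged — the brewery is within 200 m of a designated waterway. (n) would limit (m) — aggregate throughput is 8,940 units, meeting the 7,910 units threshold — but (o) sets (n) aside: (o) operates against (n): discharge temperature exceeds 35 °C. So (d) applies.
Exception (e) does not apply: the reference index is 643, not under 520.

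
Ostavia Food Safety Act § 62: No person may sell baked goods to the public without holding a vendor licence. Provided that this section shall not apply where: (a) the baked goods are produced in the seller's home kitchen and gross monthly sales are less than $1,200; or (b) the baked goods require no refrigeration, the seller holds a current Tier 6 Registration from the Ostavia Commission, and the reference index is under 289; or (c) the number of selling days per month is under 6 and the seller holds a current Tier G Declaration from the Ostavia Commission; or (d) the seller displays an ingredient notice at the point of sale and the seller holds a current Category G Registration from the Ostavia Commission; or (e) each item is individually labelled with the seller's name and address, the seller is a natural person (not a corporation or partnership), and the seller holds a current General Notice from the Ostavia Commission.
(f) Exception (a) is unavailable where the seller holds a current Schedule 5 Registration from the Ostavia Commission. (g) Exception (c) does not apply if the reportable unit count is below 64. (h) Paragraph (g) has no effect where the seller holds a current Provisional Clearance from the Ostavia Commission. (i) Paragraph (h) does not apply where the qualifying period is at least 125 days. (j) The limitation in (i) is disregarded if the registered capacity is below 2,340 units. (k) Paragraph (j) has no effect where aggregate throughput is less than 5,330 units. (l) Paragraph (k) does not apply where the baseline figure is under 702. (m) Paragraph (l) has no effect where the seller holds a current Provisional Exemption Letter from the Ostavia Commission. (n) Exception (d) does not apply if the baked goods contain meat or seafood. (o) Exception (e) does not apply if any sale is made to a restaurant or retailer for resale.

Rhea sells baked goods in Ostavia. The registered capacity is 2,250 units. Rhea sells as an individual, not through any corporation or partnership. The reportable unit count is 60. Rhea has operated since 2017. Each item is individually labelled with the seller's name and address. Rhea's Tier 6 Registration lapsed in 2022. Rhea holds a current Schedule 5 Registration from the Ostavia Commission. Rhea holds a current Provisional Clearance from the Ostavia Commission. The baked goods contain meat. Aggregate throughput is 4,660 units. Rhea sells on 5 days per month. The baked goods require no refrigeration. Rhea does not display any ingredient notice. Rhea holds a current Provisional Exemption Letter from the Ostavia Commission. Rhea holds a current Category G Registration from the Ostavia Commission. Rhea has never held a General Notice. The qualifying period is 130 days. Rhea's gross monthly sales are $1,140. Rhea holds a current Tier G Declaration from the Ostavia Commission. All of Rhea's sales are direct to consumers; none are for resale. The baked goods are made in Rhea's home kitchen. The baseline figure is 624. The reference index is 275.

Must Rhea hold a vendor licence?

Exception (a)'s conditions are all satisfied: the baked goods are home-kitchen produced; gross monthly sales are $1,140, less than the $1,200 limit. But: (f) applies — a current Schedule 5 Registration is held. So (a) is unavailable.
Exception (b) fails — no current Tier 6 Registration is held.
Exception (c)'s conditions are all satisfied: the number of selling days per month is 5, under the 6 limit; a current Tier G Declaration is held. But applying paragraphs (g)–(m): (g) operates against (c): the reportable unit count is 60, below the 64 limit. (h) operates (a current Provisional Clearance is held), but is set aside by (i): (i) operates — the qualifying period is 130 days, meeting the 125 days threshold. (j) applies (the registered capacity is 2,250 units, below the 2,340 units limit), but yields to (k): (k) operates against (j): aggregate throughput is 4,660 units, less than the 5,330 units limit. (l) is engaged (the baseline figure is 624, under the 702 limit), but yields to (m): (m) applies — a current Provisional Exemption Letter is held. So (c) is unavailable.
Exception (d) does not apply: no ingredient notice is displayed.
Exception (e) requires that the seller holds a current General Notice from the Ostavia Commission; but there is no General Notice in force, so (e) is unavailable.
No exception is made out. Rhea falls within the general rule.

Yes — Rhea must hold a vendor licence.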